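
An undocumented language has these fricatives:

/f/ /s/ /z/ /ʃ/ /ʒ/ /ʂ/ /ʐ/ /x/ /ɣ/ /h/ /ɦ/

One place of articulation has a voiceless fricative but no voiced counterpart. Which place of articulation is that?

Voiceless: /f/ (labiodental), /s/ (alveolar), /ʃ/ (postalveolar), /ʂ/ (retroflex), /x/ (velar), /h/ (glottal).
Voiced: /z/ (alveolar), /ʒ/ (postalveolar), /ʐ/ (retroflex), /ɣ/ (velar), /ɦ/ (glottal).
Every place of articulation has a voiced member except labiodental, where /v/ would be expected.

labiodental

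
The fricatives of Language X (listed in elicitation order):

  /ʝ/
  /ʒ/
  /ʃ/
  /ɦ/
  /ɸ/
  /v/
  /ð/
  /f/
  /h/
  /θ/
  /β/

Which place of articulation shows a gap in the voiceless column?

Voiceless: /ɸ/ (bilabial), /f/ (labiodental), /θ/ (dental), /ʃ/ (postalveolar), /h/ (glottal).
Voiced: /β/ (bilabial), /v/ (labiodental), /ð/ (dental), /ʒ/ (postalveolar), /ʝ/ (palatal), /ɦ/ (glottal).
Every place of articulation has a voiceless member except palatal, where /ç/ would be expected.

palatal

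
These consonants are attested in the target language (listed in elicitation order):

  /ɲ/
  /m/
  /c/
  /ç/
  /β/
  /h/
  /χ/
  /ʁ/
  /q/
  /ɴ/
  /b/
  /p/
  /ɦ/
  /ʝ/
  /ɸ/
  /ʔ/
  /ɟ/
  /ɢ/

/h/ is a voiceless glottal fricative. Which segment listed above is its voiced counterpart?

The voiced counterpart is a voiced glottal fricative — in this inventory, /ɦ/.

/ɦ/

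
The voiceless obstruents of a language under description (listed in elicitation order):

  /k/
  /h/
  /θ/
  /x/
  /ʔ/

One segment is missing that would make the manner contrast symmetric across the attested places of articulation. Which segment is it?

/t̪/

dental: stop —, fricative /θ/.
velar: stop /k/, fricative /x/.
glottal: stop /ʔ/, fricative /h/.
The dental row has no stop member, so the gap is the dental stop /t̪/.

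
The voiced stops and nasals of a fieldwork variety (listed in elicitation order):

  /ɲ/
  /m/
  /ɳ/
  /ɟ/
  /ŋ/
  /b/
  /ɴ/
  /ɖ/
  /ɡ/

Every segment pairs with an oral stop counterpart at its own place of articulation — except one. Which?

/ɴ/

Bilabial: /b/ ~ /m/
Retroflex: /ɖ/ ~ /ɳ/
Palatal: /ɟ/ ~ /ɲ/
Velar: /ɡ/ ~ /ŋ/
Uvular: only /ɴ/ (nasal); no oral stop partner.
So /ɴ/ is the unpaired segment.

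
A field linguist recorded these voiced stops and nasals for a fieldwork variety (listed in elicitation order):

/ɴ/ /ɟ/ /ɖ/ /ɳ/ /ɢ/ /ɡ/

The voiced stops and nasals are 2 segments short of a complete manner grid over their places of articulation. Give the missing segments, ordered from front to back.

place of articulation  oral stop  nasal   
retroflex         ɖ         ɳ       
palatal           ɟ         —       
velar             ɡ         —       
uvular            ɢ         ɴ       
Gaps, from front to back: palatal lacks nasal (/ɲ/); velar lacks nasal (/ŋ/).

/ɲ/, /ŋ/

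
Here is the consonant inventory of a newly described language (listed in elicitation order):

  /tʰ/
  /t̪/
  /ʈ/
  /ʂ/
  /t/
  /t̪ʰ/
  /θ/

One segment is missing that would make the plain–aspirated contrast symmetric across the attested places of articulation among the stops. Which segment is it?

/ʈʰ/

Plain: /t̪/ (dental), /t/ (alveolar), /ʈ/ (retroflex).
Aspirated: /t̪ʰ/ (dental), /tʰ/ (alveolar).
The retroflex row has no aspirated member, so the gap is the aspirated retroflex stop /ʈʰ/.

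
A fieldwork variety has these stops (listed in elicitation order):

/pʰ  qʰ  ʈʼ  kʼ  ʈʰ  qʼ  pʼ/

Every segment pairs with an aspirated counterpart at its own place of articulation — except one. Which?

/kʼ/

Bilabial: /pʰ/ ~ /pʼ/
Retroflex: /ʈʰ/ ~ /ʈʼ/
Uvular: /qʰ/ ~ /qʼ/
Velar: only /kʼ/ (ejective); no aspirated partner.
So /kʼ/ is the unpaired segment.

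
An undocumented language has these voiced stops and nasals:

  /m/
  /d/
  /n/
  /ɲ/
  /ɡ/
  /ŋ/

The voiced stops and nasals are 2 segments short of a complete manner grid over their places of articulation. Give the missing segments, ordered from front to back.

Oral stop: /d/ (alveolar), /ɡ/ (velar).
Nasal: /m/ (bilabial), /n/ (alveolar), /ɲ/ (palatal), /ŋ/ (velar).
Gaps, from front to back: bilabial lacks oral stop (/b/); palatal lacks oral stop (/ɟ/).

/b/, /ɟ/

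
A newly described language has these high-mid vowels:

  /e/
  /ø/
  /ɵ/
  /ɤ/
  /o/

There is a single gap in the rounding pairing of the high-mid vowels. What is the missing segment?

front: unrounded /e/, rounded /ø/.
central: unrounded —, rounded /ɵ/.
back: unrounded /ɤ/, rounded /o/.
The central row has no unrounded member, so the gap is the central unrounded vowel /ɘ/.

/ɘ/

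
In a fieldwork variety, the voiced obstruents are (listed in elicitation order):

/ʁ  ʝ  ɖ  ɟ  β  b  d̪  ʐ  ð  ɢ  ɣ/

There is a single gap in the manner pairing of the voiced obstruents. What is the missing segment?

/ɡ/

place of articulation  stop      fricative
bilabial          b         β       
dental            d̪        ð       
retroflex         ɖ         ʐ       
palatal           ɟ         ʝ       
velar             —         ɣ       
uvular            ɢ         ʁ       
The velar row has no stop member, so the gap is the velar stop /ɡ/.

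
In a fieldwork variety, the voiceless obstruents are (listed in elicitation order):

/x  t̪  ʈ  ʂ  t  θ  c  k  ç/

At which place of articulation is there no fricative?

dental: stop /t̪/, fricative /θ/.
alveolar: stop /t/, fricative —.
retroflex: stop /ʈ/, fricative /ʂ/.
palatal: stop /c/, fricative /ç/.
velar: stop /k/, fricative /x/.
Every place of articulation has a fricative member except alveolar, where /s/ would be expected.

alveolar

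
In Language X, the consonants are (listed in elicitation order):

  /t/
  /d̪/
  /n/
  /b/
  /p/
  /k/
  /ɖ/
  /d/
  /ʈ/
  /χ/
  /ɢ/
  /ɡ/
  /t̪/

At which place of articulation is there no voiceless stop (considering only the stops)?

place of articulation  voiceless  voiced  
bilabial          p         b       
dental            t̪        d̪      
alveolar          t         d       
retroflex         ʈ         ɖ       
velar             k         ɡ       
uvular            —         ɢ       
Every place of articulation has a voiceless member except uvular, where /q/ would be expected.

uvular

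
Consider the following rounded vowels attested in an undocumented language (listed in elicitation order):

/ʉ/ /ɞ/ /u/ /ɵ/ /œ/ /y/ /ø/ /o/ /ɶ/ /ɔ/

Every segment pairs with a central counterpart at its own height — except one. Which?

High: /y/ ~ /ʉ/ ~ /u/
High-mid: /ø/ ~ /ɵ/ ~ /o/
Low-mid: /œ/ ~ /ɞ/ ~ /ɔ/
Low: only /ɶ/ (front); no central partner.
So /ɶ/ is the unpaired segment.

/ɶ/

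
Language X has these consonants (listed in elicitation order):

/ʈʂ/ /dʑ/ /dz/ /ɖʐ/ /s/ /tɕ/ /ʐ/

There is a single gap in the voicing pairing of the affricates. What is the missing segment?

alveolar: voiceless —, voiced /dz/.
retroflex: voiceless /ʈʂ/, voiced /ɖʐ/.
alveolo-palatal: voiceless /tɕ/, voiced /dʑ/.
The alveolar row has no voiceless member, so the gap is the voiceless alveolar affricate /ts/.

/ts/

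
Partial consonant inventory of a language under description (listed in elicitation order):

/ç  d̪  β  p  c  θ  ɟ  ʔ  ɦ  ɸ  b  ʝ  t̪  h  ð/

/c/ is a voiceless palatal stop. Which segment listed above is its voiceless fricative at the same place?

The voiceless fricative at the same place is a voiceless palatal fricative — in this inventory, /ç/.

/ç/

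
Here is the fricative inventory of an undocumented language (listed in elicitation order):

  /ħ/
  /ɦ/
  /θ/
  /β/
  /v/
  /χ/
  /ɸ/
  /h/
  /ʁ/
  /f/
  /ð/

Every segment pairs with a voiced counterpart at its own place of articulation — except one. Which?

Bilabial: /ɸ/ ~ /β/
Labiodental: /f/ ~ /v/
Dental: /θ/ ~ /ð/
Uvular: /χ/ ~ /ʁ/
Glottal: /h/ ~ /ɦ/
Pharyngeal: only /ħ/ (voiceless); no voiced partner.
So /ħ/ is the unpaired segment.

/ħ/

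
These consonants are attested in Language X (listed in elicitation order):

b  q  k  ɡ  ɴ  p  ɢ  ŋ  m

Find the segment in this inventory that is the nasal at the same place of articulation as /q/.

/q/ is a voiceless uvular stop.
The nasal at the same place is an uvular nasal — in this inventory, /ɴ/.

/ɴ/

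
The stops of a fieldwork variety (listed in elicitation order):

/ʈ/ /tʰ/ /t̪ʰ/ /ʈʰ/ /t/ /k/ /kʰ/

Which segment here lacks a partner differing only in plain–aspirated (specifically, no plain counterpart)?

Alveolar: /t/ ~ /tʰ/
Retroflex: /ʈ/ ~ /ʈʰ/
Velar: /k/ ~ /kʰ/
Dental: only /t̪ʰ/ (aspirated); no plain partner.
So /t̪ʰ/ is the unpaired segment.

/t̪ʰ/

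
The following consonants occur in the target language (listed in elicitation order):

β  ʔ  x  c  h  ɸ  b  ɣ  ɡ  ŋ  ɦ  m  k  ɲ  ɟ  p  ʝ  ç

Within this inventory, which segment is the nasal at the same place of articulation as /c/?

/ɲ/

/c/ is a voiceless palatal stop.
The nasal at the same place is a palatal nasal — in this inventory, /ɲ/.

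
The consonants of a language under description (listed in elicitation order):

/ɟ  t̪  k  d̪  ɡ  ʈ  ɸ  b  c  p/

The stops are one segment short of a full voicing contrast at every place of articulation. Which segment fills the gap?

/ɖ/

Voiceless: /p/ (bilabial), /t̪/ (dental), /ʈ/ (retroflex), /c/ (palatal), /k/ (velar).
Voiced: /b/ (bilabial), /d̪/ (dental), /ɟ/ (palatal), /ɡ/ (velar).
The retroflex row has no voiced member, so the gap is the voiced retroflex stop /ɖ/.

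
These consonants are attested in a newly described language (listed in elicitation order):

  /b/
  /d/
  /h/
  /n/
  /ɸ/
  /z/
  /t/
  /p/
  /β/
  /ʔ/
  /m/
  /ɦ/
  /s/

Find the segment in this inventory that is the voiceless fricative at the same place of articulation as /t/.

/t/ is a voiceless alveolar stop.
The voiceless fricative at the same place is a voiceless alveolar fricative — in this inventory, /s/.

/s/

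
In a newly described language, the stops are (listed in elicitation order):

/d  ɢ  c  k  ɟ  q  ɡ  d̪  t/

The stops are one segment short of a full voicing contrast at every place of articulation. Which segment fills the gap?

/t̪/

Voiceless: /t/ (alveolar), /c/ (palatal), /k/ (velar), /q/ (uvular).
Voiced: /d̪/ (dental), /d/ (alveolar), /ɟ/ (palatal), /ɡ/ (velar), /ɢ/ (uvular).
The dental row has no voiceless member, so the gap is the voiceless dental stop /t̪/.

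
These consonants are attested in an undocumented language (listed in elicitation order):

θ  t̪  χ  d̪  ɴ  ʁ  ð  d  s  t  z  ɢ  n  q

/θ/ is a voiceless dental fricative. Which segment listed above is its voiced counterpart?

/ð/

The voiced counterpart is a voiced dental fricative — in this inventory, /ð/.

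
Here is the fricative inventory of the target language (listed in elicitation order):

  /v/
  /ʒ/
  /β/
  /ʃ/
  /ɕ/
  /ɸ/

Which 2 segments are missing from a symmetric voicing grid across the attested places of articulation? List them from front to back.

/f/, /ʑ/

place of articulation  voiceless  voiced  
bilabial          ɸ         β       
labiodental       —         v       
postalveolar      ʃ         ʒ       
alveolo-palatal   ɕ         —       
Gaps, from front to back: labiodental lacks voiceless (/f/); alveolo-palatal lacks voiced (/ʑ/).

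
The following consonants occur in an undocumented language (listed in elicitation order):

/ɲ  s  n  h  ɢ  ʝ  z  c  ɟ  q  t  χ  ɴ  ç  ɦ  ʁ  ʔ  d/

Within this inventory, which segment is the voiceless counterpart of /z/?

/s/

/z/ is a voiced alveolar fricative.
The voiceless counterpart is a voiceless alveolar fricative — in this inventory, /s/.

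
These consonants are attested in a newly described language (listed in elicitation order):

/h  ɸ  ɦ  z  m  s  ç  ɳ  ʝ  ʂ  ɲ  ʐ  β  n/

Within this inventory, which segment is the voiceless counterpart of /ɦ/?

/ɦ/ is a voiced glottal fricative.
The voiceless counterpart is a voiceless glottal fricative — in this inventory, /h/.

/h/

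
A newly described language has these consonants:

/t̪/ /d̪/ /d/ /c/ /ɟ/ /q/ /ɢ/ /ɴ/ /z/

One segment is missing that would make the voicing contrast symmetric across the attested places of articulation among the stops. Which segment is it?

/t/

Voiceless: /t̪/ (dental), /c/ (palatal), /q/ (uvular).
Voiced: /d̪/ (dental), /d/ (alveolar), /ɟ/ (palatal), /ɢ/ (uvular).
The alveolar row has no voiceless member, so the gap is the voiceless alveolar stop /t/.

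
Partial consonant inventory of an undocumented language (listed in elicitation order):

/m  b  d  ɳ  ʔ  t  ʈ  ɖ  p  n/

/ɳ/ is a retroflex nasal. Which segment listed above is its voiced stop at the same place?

/ɖ/

The voiced stop at the same place is a voiced retroflex stop — in this inventory, /ɖ/.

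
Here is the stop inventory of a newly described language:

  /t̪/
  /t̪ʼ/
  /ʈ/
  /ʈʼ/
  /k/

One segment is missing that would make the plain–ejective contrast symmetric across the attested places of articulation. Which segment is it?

dental: plain /t̪/, ejective /t̪ʼ/.
retroflex: plain /ʈ/, ejective /ʈʼ/.
velar: plain /k/, ejective —.
The velar row has no ejective member, so the gap is the ejective velar stop /kʼ/.

/kʼ/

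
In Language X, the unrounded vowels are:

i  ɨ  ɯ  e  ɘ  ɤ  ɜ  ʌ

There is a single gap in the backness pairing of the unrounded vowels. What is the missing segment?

/ɛ/

Front: /i/ (high), /e/ (high-mid).
Central: /ɨ/ (high), /ɘ/ (high-mid), /ɜ/ (low-mid).
Back: /ɯ/ (high), /ɤ/ (high-mid), /ʌ/ (low-mid).
The low-mid row has no front member, so the gap is the low-mid front unrounded vowel /ɛ/.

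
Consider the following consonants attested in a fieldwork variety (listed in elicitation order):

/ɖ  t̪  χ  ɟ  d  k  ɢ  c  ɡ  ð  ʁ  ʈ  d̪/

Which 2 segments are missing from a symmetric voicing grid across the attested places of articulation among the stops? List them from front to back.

place of articulation  voiceless  voiced  
dental            t̪        d̪      
alveolar          —         d       
retroflex         ʈ         ɖ       
palatal           c         ɟ       
velar             k         ɡ       
uvular            —         ɢ       
Gaps, from front to back: alveolar lacks voiceless (/t/); uvular lacks voiceless (/q/).

/t/, /q/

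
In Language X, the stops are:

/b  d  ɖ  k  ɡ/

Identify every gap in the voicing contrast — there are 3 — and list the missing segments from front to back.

/p/, /t/, /ʈ/

bilabial: voiceless —, voiced /b/.
alveolar: voiceless —, voiced /d/.
retroflex: voiceless —, voiced /ɖ/.
velar: voiceless /k/, voiced /ɡ/.
Gaps, from front to back: bilabial lacks voiceless (/p/); alveolar lacks voiceless (/t/); retroflex lacks voiceless (/ʈ/).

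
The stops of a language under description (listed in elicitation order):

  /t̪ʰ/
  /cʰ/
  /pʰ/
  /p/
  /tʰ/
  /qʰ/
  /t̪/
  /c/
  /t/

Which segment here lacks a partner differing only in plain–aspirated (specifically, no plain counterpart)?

/qʰ/

Bilabial: /p/ ~ /pʰ/
Dental: /t̪/ ~ /t̪ʰ/
Alveolar: /t/ ~ /tʰ/
Palatal: /c/ ~ /cʰ/
Uvular: only /qʰ/ (aspirated); no plain partner.
So /qʰ/ is the unpaired segment.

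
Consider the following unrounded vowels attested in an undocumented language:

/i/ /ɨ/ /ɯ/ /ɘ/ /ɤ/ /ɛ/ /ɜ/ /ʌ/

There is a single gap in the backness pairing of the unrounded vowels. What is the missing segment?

/e/

Front: /i/ (high), /ɛ/ (low-mid).
Central: /ɨ/ (high), /ɘ/ (high-mid), /ɜ/ (low-mid).
Back: /ɯ/ (high), /ɤ/ (high-mid), /ʌ/ (low-mid).
The high-mid row has no front member, so the gap is the high-mid front unrounded vowel /e/.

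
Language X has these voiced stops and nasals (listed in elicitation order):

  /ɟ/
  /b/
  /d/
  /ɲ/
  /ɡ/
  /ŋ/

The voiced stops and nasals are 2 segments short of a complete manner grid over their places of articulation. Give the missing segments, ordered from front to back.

Oral stop: /b/ (bilabial), /d/ (alveolar), /ɟ/ (palatal), /ɡ/ (velar).
Nasal: /ɲ/ (palatal), /ŋ/ (velar).
Gaps, from front to back: bilabial lacks nasal (/m/); alveolar lacks nasal (/n/).

/m/, /n/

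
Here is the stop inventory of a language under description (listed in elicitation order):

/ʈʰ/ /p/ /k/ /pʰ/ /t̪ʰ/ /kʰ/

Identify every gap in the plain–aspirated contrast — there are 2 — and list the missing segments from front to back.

bilabial: plain /p/, aspirated /pʰ/.
dental: plain —, aspirated /t̪ʰ/.
retroflex: plain —, aspirated /ʈʰ/.
velar: plain /k/, aspirated /kʰ/.
Gaps, from front to back: dental lacks plain (/t̪/); retroflex lacks plain (/ʈ/).

/t̪/, /ʈ/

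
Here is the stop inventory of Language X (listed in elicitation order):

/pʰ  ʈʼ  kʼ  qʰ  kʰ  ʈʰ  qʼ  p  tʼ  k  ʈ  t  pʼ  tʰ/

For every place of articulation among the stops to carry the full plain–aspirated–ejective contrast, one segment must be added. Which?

bilabial: plain /p/, aspirated /pʰ/, ejective /pʼ/.
alveolar: plain /t/, aspirated /tʰ/, ejective /tʼ/.
retroflex: plain /ʈ/, aspirated /ʈʰ/, ejective /ʈʼ/.
velar: plain /k/, aspirated /kʰ/, ejective /kʼ/.
uvular: plain —, aspirated /qʰ/, ejective /qʼ/.
The uvular row has no plain member, so the gap is the plain uvular stop /q/.

/q/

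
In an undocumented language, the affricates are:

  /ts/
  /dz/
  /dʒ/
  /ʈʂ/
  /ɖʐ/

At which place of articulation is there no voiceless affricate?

alveolar: voiceless /ts/, voiced /dz/.
postalveolar: voiceless —, voiced /dʒ/.
retroflex: voiceless /ʈʂ/, voiced /ɖʐ/.
Every place of articulation has a voiceless member except postalveolar, where /tʃ/ would be expected.

postalveolar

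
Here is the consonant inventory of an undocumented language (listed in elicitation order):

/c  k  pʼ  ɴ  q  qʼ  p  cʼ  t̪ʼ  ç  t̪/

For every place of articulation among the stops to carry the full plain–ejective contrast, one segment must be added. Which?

/kʼ/

place of articulation  plain     ejective
bilabial          p         pʼ      
dental            t̪        t̪ʼ     
palatal           c         cʼ      
velar             k         —       
uvular            q         qʼ      
The velar row has no ejective member, so the gap is the ejective velar stop /kʼ/.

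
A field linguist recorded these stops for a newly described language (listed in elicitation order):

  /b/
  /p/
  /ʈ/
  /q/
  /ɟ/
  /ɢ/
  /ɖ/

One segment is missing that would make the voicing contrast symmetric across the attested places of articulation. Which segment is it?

/c/

place of articulation  voiceless  voiced  
bilabial          p         b       
retroflex         ʈ         ɖ       
palatal           —         ɟ       
uvular            q         ɢ       
The palatal row has no voiceless member, so the gap is the voiceless palatal stop /c/.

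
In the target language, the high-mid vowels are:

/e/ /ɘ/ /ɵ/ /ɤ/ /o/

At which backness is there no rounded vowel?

front

backness          unrounded  rounded 
front             e         —       
central           ɘ         ɵ       
back              ɤ         o       
Every backness has a rounded member except front, where /ø/ would be expected.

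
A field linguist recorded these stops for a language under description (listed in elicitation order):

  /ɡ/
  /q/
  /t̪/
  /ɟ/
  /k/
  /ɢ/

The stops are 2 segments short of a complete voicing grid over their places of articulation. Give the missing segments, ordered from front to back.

/d̪/, /c/

dental: voiceless /t̪/, voiced —.
palatal: voiceless —, voiced /ɟ/.
velar: voiceless /k/, voiced /ɡ/.
uvular: voiceless /q/, voiced /ɢ/.
Gaps, from front to back: dental lacks voiced (/d̪/); palatal lacks voiceless (/c/).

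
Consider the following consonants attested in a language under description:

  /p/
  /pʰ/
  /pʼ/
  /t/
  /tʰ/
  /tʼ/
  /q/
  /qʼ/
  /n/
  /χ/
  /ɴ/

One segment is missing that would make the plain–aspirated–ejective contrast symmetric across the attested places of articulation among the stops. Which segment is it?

place of articulation  plain     aspirated  ejective
bilabial          p         pʰ        pʼ      
alveolar          t         tʰ        tʼ      
uvular            q         —         qʼ      
The uvular row has no aspirated member, so the gap is the aspirated uvular stop /qʰ/.

/qʰ/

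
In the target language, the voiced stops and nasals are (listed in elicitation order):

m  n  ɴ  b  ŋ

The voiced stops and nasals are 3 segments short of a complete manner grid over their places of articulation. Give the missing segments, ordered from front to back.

/d/, /ɡ/, /ɢ/

Oral stop: /b/ (bilabial).
Nasal: /m/ (bilabial), /n/ (alveolar), /ŋ/ (velar), /ɴ/ (uvular).
Gaps, from front to back: alveolar lacks oral stop (/d/); velar lacks oral stop (/ɡ/); uvular lacks oral stop (/ɢ/).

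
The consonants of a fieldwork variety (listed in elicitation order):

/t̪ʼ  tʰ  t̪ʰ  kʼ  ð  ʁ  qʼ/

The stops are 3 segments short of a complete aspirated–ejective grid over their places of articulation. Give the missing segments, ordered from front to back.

place of articulation  aspirated  ejective
dental            t̪ʰ       t̪ʼ     
alveolar          tʰ        —       
velar             —         kʼ      
uvular            —         qʼ      
Gaps, from front to back: alveolar lacks ejective (/tʼ/); velar lacks aspirated (/kʰ/); uvular lacks aspirated (/qʰ/).

/tʼ/, /kʰ/, /qʰ/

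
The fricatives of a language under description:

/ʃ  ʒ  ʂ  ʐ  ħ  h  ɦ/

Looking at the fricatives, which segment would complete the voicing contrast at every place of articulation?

/ʕ/

postalveolar: voiceless /ʃ/, voiced /ʒ/.
retroflex: voiceless /ʂ/, voiced /ʐ/.
pharyngeal: voiceless /ħ/, voiced —.
glottal: voiceless /h/, voiced /ɦ/.
The pharyngeal row has no voiced member, so the gap is the voiced pharyngeal fricative /ʕ/.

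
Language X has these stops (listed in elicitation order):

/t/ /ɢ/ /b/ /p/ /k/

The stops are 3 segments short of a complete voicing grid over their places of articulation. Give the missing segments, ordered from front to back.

Voiceless: /p/ (bilabial), /t/ (alveolar), /k/ (velar).
Voiced: /b/ (bilabial), /ɢ/ (uvular).
Gaps, from front to back: alveolar lacks voiced (/d/); velar lacks voiced (/ɡ/); uvular lacks voiceless (/q/).

/d/, /ɡ/, /q/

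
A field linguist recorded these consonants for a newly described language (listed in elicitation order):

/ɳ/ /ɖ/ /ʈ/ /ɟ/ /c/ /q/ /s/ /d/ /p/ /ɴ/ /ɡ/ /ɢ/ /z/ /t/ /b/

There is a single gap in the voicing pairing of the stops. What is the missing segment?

/k/

Voiceless: /p/ (bilabial), /t/ (alveolar), /ʈ/ (retroflex), /c/ (palatal), /q/ (uvular).
Voiced: /b/ (bilabial), /d/ (alveolar), /ɖ/ (retroflex), /ɟ/ (palatal), /ɡ/ (velar), /ɢ/ (uvular).
The velar row has no voiceless member, so the gap is the voiceless velar stop /k/.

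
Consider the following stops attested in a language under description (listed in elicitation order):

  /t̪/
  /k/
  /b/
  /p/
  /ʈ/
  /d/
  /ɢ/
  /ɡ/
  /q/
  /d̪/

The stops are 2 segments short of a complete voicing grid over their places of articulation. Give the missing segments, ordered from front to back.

bilabial: voiceless /p/, voiced /b/.
dental: voiceless /t̪/, voiced /d̪/.
alveolar: voiceless —, voiced /d/.
retroflex: voiceless /ʈ/, voiced —.
velar: voiceless /k/, voiced /ɡ/.
uvular: voiceless /q/, voiced /ɢ/.
Gaps, from front to back: alveolar lacks voiceless (/t/); retroflex lacks voiced (/ɖ/).

/t/, /ɖ/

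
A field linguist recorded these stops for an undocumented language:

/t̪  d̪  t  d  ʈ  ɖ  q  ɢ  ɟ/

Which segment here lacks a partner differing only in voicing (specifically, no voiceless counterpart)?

Dental: /t̪/ ~ /d̪/
Alveolar: /t/ ~ /d/
Retroflex: /ʈ/ ~ /ɖ/
Uvular: /q/ ~ /ɢ/
Palatal: only /ɟ/ (voiced); no voiceless partner.
So /ɟ/ is the unpaired segment.

/ɟ/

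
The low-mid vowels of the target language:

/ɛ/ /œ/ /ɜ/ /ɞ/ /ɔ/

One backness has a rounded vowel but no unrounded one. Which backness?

back

Unrounded: /ɛ/ (front), /ɜ/ (central).
Rounded: /œ/ (front), /ɞ/ (central), /ɔ/ (back).
Every backness has an unrounded member except back, where /ʌ/ would be expected.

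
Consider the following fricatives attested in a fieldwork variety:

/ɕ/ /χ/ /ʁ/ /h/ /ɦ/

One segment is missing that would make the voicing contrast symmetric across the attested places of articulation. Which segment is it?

/ʑ/

place of articulation  voiceless  voiced  
alveolo-palatal   ɕ         —       
uvular            χ         ʁ       
glottal           h         ɦ       
The alveolo-palatal row has no voiced member, so the gap is the voiced alveolo-palatal fricative /ʑ/.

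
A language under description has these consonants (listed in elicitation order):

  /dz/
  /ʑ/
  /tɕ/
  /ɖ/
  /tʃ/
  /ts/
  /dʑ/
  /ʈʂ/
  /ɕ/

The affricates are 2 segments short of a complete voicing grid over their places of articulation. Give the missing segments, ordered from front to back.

place of articulation  voiceless  voiced  
alveolar          ts        dz      
postalveolar      tʃ        —       
retroflex         ʈʂ        —       
alveolo-palatal   tɕ        dʑ      
Gaps, from front to back: postalveolar lacks voiced (/dʒ/); retroflex lacks voiced (/ɖʐ/).

/dʒ/, /ɖʐ/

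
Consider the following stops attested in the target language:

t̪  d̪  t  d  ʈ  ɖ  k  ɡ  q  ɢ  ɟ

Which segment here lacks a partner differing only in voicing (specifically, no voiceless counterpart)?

Dental: /t̪/ ~ /d̪/
Alveolar: /t/ ~ /d/
Retroflex: /ʈ/ ~ /ɖ/
Velar: /k/ ~ /ɡ/
Uvular: /q/ ~ /ɢ/
Palatal: only /ɟ/ (voiced); no voiceless partner.
So /ɟ/ is the unpaired segment.

/ɟ/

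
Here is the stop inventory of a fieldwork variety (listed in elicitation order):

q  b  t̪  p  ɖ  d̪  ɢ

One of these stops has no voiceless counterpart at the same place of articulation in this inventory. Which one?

Bilabial: /p/ ~ /b/
Dental: /t̪/ ~ /d̪/
Uvular: /q/ ~ /ɢ/
Retroflex: only /ɖ/ (voiced); no voiceless partner.
So /ɖ/ is the unpaired segment.

/ɖ/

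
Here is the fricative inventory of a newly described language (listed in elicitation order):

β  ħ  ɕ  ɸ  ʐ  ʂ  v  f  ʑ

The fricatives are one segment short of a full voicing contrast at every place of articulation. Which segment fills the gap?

bilabial: voiceless /ɸ/, voiced /β/.
labiodental: voiceless /f/, voiced /v/.
retroflex: voiceless /ʂ/, voiced /ʐ/.
alveolo-palatal: voiceless /ɕ/, voiced /ʑ/.
pharyngeal: voiceless /ħ/, voiced —.
The pharyngeal row has no voiced member, so the gap is the voiced pharyngeal fricative /ʕ/.

/ʕ/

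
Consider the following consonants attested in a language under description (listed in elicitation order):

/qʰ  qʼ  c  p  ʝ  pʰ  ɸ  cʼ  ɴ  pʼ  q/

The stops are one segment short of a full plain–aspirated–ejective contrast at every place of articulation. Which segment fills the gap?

/cʰ/

place of articulation  plain     aspirated  ejective
bilabial          p         pʰ        pʼ      
palatal           c         —         cʼ      
uvular            q         qʰ        qʼ      
The palatal row has no aspirated member, so the gap is the aspirated palatal stop /cʰ/.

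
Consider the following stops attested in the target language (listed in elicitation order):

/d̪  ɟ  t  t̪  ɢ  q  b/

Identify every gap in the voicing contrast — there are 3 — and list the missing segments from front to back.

/p/, /d/, /c/

Voiceless: /t̪/ (dental), /t/ (alveolar), /q/ (uvular).
Voiced: /b/ (bilabial), /d̪/ (dental), /ɟ/ (palatal), /ɢ/ (uvular).
Gaps, from front to back: bilabial lacks voiceless (/p/); alveolar lacks voiced (/d/); palatal lacks voiceless (/c/).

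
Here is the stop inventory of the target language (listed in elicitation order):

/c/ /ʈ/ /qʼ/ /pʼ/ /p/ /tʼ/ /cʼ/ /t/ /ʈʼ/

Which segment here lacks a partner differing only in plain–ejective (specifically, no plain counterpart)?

/qʼ/

Bilabial: /p/ ~ /pʼ/
Alveolar: /t/ ~ /tʼ/
Retroflex: /ʈ/ ~ /ʈʼ/
Palatal: /c/ ~ /cʼ/
Uvular: only /qʼ/ (ejective); no plain partner.
So /qʼ/ is the unpaired segment.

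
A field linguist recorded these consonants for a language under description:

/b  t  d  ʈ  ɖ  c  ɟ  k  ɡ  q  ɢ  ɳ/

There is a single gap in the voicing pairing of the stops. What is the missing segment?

/p/

place of articulation  voiceless  voiced  
bilabial          —         b       
alveolar          t         d       
retroflex         ʈ         ɖ       
palatal           c         ɟ       
velar             k         ɡ       
uvular            q         ɢ       
The bilabial row has no voiceless member, so the gap is the voiceless bilabial stop /p/.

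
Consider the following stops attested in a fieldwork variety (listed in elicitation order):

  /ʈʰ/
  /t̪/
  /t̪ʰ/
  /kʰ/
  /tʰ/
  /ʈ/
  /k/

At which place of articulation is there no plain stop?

Plain: /t̪/ (dental), /ʈ/ (retroflex), /k/ (velar).
Aspirated: /t̪ʰ/ (dental), /tʰ/ (alveolar), /ʈʰ/ (retroflex), /kʰ/ (velar).
Every place of articulation has a plain member except alveolar, where /t/ would be expected.

alveolar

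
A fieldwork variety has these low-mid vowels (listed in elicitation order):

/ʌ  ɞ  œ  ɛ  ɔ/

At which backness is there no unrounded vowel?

Unrounded: /ɛ/ (front), /ʌ/ (back).
Rounded: /œ/ (front), /ɞ/ (central), /ɔ/ (back).
Every backness has an unrounded member except central, where /ɜ/ would be expected.

central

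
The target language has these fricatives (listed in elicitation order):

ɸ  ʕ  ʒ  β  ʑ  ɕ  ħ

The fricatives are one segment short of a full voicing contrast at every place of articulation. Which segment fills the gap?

place of articulation  voiceless  voiced  
bilabial          ɸ         β       
postalveolar      —         ʒ       
alveolo-palatal   ɕ         ʑ       
pharyngeal        ħ         ʕ       
The postalveolar row has no voiceless member, so the gap is the voiceless postalveolar fricative /ʃ/.

/ʃ/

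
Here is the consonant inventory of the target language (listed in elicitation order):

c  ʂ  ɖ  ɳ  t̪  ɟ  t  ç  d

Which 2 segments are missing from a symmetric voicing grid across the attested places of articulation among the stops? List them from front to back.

/d̪/, /ʈ/

Voiceless: /t̪/ (dental), /t/ (alveolar), /c/ (palatal).
Voiced: /d/ (alveolar), /ɖ/ (retroflex), /ɟ/ (palatal).
Gaps, from front to back: dental lacks voiced (/d̪/); retroflex lacks voiceless (/ʈ/).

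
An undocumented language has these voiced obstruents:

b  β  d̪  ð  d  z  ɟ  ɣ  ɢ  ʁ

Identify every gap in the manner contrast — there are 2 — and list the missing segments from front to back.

/ʝ/, /ɡ/

Stop: /b/ (bilabial), /d̪/ (dental), /d/ (alveolar), /ɟ/ (palatal), /ɢ/ (uvular).
Fricative: /β/ (bilabial), /ð/ (dental), /z/ (alveolar), /ɣ/ (velar), /ʁ/ (uvular).
Gaps, from front to back: palatal lacks fricative (/ʝ/); velar lacks stop (/ɡ/).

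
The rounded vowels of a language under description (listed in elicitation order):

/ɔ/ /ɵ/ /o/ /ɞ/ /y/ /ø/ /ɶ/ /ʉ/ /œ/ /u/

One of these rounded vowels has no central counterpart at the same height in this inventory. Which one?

/ɶ/

High: /y/ ~ /ʉ/ ~ /u/
High-mid: /ø/ ~ /ɵ/ ~ /o/
Low-mid: /œ/ ~ /ɞ/ ~ /ɔ/
Low: only /ɶ/ (front); no central partner.
So /ɶ/ is the unpaired segment.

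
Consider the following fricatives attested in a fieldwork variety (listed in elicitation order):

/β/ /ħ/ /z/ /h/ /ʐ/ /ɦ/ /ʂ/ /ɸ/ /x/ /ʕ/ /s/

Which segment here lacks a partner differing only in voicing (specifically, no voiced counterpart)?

Bilabial: /ɸ/ ~ /β/
Alveolar: /s/ ~ /z/
Retroflex: /ʂ/ ~ /ʐ/
Pharyngeal: /ħ/ ~ /ʕ/
Glottal: /h/ ~ /ɦ/
Velar: only /x/ (voiceless); no voiced partner.
So /x/ is the unpaired segment.

/x/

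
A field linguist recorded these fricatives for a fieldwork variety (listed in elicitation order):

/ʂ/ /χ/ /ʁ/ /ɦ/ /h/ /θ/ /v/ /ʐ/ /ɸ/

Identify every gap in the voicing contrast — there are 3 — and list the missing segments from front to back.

/β/, /f/, /ð/

bilabial: voiceless /ɸ/, voiced —.
labiodental: voiceless —, voiced /v/.
dental: voiceless /θ/, voiced —.
retroflex: voiceless /ʂ/, voiced /ʐ/.
uvular: voiceless /χ/, voiced /ʁ/.
glottal: voiceless /h/, voiced /ɦ/.
Gaps, from front to back: bilabial lacks voiced (/β/); labiodental lacks voiceless (/f/); dental lacks voiced (/ð/).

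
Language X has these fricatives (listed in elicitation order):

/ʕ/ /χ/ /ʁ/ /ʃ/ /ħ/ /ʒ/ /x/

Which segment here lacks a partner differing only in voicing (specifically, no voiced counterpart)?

/x/

Postalveolar: /ʃ/ ~ /ʒ/
Uvular: /χ/ ~ /ʁ/
Pharyngeal: /ħ/ ~ /ʕ/
Velar: only /x/ (voiceless); no voiced partner.
So /x/ is the unpaired segment.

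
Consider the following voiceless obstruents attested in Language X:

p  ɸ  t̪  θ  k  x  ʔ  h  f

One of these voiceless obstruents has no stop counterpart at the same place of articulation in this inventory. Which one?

/f/

Bilabial: /p/ ~ /ɸ/
Dental: /t̪/ ~ /θ/
Velar: /k/ ~ /x/
Glottal: /ʔ/ ~ /h/
Labiodental: only /f/ (fricative); no stop partner.
So /f/ is the unpaired segment.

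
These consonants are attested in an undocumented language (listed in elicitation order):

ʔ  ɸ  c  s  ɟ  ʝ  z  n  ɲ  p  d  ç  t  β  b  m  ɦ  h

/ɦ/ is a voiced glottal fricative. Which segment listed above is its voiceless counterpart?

/h/

The voiceless counterpart is a voiceless glottal fricative — in this inventory, /h/.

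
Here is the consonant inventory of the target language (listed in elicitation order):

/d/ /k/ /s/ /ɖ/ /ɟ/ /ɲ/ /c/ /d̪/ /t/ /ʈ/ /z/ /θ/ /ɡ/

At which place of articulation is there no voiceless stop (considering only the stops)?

dental: voiceless —, voiced /d̪/.
alveolar: voiceless /t/, voiced /d/.
retroflex: voiceless /ʈ/, voiced /ɖ/.
palatal: voiceless /c/, voiced /ɟ/.
velar: voiceless /k/, voiced /ɡ/.
Every place of articulation has a voiceless member except dental, where /t̪/ would be expected.

dental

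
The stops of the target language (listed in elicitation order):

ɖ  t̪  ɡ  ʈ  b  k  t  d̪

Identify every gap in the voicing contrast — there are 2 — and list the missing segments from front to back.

Voiceless: /t̪/ (dental), /t/ (alveolar), /ʈ/ (retroflex), /k/ (velar).
Voiced: /b/ (bilabial), /d̪/ (dental), /ɖ/ (retroflex), /ɡ/ (velar).
Gaps, from front to back: bilabial lacks voiceless (/p/); alveolar lacks voiced (/d/).

/p/, /d/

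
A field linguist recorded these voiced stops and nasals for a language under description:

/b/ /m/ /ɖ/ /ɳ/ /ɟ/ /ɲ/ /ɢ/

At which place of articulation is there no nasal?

uvular

bilabial: oral stop /b/, nasal /m/.
retroflex: oral stop /ɖ/, nasal /ɳ/.
palatal: oral stop /ɟ/, nasal /ɲ/.
uvular: oral stop /ɢ/, nasal —.
Every place of articulation has a nasal member except uvular, where /ɴ/ would be expected.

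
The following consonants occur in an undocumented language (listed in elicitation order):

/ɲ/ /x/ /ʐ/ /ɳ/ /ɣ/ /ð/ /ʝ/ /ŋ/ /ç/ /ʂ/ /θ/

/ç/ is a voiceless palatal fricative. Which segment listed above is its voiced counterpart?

The voiced counterpart is a voiced palatal fricative — in this inventory, /ʝ/.

/ʝ/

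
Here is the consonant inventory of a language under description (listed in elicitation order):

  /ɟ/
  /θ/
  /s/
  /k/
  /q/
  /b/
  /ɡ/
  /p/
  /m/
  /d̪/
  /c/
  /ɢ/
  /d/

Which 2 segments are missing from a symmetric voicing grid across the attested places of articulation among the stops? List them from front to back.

Voiceless: /p/ (bilabial), /c/ (palatal), /k/ (velar), /q/ (uvular).
Voiced: /b/ (bilabial), /d̪/ (dental), /d/ (alveolar), /ɟ/ (palatal), /ɡ/ (velar), /ɢ/ (uvular).
Gaps, from front to back: dental lacks voiceless (/t̪/); alveolar lacks voiceless (/t/).

/t̪/, /t/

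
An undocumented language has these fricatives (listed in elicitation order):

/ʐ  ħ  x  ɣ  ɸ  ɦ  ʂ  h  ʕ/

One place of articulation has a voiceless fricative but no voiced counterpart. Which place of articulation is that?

bilabial: voiceless /ɸ/, voiced —.
retroflex: voiceless /ʂ/, voiced /ʐ/.
velar: voiceless /x/, voiced /ɣ/.
pharyngeal: voiceless /ħ/, voiced /ʕ/.
glottal: voiceless /h/, voiced /ɦ/.
Every place of articulation has a voiced member except bilabial, where /β/ would be expected.

bilabial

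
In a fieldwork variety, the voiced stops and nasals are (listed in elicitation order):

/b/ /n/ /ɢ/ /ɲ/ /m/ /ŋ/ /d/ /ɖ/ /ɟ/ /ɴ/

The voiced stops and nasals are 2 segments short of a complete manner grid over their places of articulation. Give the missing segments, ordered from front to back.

bilabial: oral stop /b/, nasal /m/.
alveolar: oral stop /d/, nasal /n/.
retroflex: oral stop /ɖ/, nasal —.
palatal: oral stop /ɟ/, nasal /ɲ/.
velar: oral stop —, nasal /ŋ/.
uvular: oral stop /ɢ/, nasal /ɴ/.
Gaps, from front to back: retroflex lacks nasal (/ɳ/); velar lacks oral stop (/ɡ/).

/ɳ/, /ɡ/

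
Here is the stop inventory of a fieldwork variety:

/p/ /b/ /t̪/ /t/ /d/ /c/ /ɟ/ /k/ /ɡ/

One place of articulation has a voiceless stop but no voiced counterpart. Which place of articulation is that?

dental

place of articulation  voiceless  voiced  
bilabial          p         b       
dental            t̪        —       
alveolar          t         d       
palatal           c         ɟ       
velar             k         ɡ       
Every place of articulation has a voiced member except dental, where /d̪/ would be expected.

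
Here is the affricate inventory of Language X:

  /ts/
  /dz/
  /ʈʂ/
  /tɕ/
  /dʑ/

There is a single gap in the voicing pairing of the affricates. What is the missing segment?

place of articulation  voiceless  voiced  
alveolar          ts        dz      
retroflex         ʈʂ        —       
alveolo-palatal   tɕ        dʑ      
The retroflex row has no voiced member, so the gap is the voiced retroflex affricate /ɖʐ/.

/ɖʐ/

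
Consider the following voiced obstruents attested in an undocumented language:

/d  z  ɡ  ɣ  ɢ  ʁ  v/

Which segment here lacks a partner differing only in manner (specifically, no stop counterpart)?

/v/

Alveolar: /d/ ~ /z/
Velar: /ɡ/ ~ /ɣ/
Uvular: /ɢ/ ~ /ʁ/
Labiodental: only /v/ (fricative); no stop partner.
So /v/ is the unpaired segment.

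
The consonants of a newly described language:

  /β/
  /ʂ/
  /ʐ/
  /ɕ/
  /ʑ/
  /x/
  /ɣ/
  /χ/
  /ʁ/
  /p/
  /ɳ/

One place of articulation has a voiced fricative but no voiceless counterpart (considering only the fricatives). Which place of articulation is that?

bilabial

Voiceless: /ʂ/ (retroflex), /ɕ/ (alveolo-palatal), /x/ (velar), /χ/ (uvular).
Voiced: /β/ (bilabial), /ʐ/ (retroflex), /ʑ/ (alveolo-palatal), /ɣ/ (velar), /ʁ/ (uvular).
Every place of articulation has a voiceless member except bilabial, where /ɸ/ would be expected.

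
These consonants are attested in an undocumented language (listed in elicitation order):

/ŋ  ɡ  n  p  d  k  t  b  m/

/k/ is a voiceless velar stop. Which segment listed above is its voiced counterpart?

The voiced counterpart is a voiced velar stop — in this inventory, /ɡ/.

/ɡ/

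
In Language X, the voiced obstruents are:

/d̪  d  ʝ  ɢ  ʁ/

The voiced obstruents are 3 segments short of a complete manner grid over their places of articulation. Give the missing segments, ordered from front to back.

dental: stop /d̪/, fricative —.
alveolar: stop /d/, fricative —.
palatal: stop —, fricative /ʝ/.
uvular: stop /ɢ/, fricative /ʁ/.
Gaps, from front to back: dental lacks fricative (/ð/); alveolar lacks fricative (/z/); palatal lacks stop (/ɟ/).

/ð/, /z/, /ɟ/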